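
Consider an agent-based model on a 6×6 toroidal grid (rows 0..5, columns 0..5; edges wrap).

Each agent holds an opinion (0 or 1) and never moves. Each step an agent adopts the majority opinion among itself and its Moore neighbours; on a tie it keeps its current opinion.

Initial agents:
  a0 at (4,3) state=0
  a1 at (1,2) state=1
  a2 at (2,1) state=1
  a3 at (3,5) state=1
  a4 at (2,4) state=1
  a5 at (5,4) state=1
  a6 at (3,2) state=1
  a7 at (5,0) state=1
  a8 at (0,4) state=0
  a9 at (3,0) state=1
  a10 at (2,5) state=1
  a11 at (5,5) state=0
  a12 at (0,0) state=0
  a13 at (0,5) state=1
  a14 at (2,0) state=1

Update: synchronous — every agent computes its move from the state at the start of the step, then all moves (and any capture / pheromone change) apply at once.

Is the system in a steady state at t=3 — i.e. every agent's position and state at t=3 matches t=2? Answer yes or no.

t=1: a0@(4,3):1 a1@(1,2):1 a2@(2,1):1 a3@(3,5):1 a4@(2,4):1 a5@(5,4):0 a6@(3,2):1 a7@(5,0):1 a8@(0,4):0 a9@(3,0):1 a10@(2,5):1 a11@(5,5):0 a12@(0,0):0 a13@(0,5):1 a14@(2,0):1
t=2: a0@(4,3):1 a1@(1,2):1 a2@(2,1):1 a3@(3,5):1 a4@(2,4):1 a5@(5,4):0 a6@(3,2):1 a7@(5,0):1 a8@(0,4):0 a9@(3,0):1 a10@(2,5):1 a11@(5,5):0 a12@(0,0):0 a13@(0,5):0 a14@(2,0):1
t=3: a0@(4,3):1 a1@(1,2):1 a2@(2,1):1 a3@(3,5):1 a4@(2,4):1 a5@(5,4):0 a6@(3,2):1 a7@(5,0):0 a8@(0,4):0 a9@(3,0):1 a10@(2,5):1 a11@(5,5):0 a12@(0,0):0 a13@(0,5):0 a14@(2,0):1

no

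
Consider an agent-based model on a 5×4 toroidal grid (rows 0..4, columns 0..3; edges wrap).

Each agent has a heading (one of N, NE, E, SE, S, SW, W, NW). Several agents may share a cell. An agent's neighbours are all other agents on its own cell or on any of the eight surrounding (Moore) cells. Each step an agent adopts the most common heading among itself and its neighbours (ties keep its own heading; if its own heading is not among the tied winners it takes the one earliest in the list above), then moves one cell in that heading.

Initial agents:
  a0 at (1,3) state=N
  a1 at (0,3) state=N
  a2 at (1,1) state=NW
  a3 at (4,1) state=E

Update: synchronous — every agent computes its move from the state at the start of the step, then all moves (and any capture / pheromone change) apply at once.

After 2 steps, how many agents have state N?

t=1: a0@(0,3):N a1@(4,3):N a2@(0,0):NW a3@(4,2):E
t=2: a0@(4,3):N a1@(3,3):N a2@(4,0):N a3@(3,2):N

4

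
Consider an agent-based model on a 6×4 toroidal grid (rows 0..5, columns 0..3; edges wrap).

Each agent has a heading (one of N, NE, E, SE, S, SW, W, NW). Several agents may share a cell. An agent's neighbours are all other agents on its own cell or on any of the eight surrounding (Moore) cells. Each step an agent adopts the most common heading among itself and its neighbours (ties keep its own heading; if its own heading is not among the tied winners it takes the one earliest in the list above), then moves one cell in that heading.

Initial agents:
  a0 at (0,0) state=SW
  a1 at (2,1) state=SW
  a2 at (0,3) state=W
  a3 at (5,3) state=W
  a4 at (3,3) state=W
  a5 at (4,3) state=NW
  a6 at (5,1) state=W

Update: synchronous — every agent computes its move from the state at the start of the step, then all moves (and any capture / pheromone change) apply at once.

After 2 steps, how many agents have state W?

6

t=1: a0@(0,3):W a1@(3,0):SW a2@(0,2):W a3@(5,2):W a4@(3,2):W a5@(4,2):W a6@(5,0):W
t=2: a0@(0,2):W a1@(4,3):SW a2@(0,1):W a3@(5,1):W a4@(3,1):W a5@(4,1):W a6@(5,3):W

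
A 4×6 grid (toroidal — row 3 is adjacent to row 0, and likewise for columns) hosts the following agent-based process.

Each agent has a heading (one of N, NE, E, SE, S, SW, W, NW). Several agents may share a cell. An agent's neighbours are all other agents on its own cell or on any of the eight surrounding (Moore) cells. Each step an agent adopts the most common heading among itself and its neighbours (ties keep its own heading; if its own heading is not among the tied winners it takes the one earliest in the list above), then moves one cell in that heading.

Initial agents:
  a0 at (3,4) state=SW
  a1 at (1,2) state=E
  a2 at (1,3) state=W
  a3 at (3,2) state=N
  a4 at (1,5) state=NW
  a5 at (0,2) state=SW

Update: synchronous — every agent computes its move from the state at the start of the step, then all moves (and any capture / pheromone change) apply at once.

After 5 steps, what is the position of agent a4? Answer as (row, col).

t=1: a0@(0,3):SW a1@(1,3):E a2@(1,2):W a3@(2,2):N a4@(0,4):NW a5@(1,1):SW
t=2: a0@(1,2):SW a1@(1,4):E a2@(2,1):SW a3@(1,2):N a4@(3,3):NW a5@(2,0):SW
t=3: a0@(2,1):SW a1@(1,5):E a2@(3,0):SW a3@(2,1):SW a4@(2,2):NW a5@(3,5):SW
t=4: a0@(3,0):SW a1@(1,0):E a2@(0,5):SW a3@(3,0):SW a4@(3,1):SW a5@(0,4):SW
t=5: a0@(0,5):SW a1@(1,1):E a2@(1,4):SW a3@(0,5):SW a4@(0,0):SW a5@(1,3):SW

(0, 0)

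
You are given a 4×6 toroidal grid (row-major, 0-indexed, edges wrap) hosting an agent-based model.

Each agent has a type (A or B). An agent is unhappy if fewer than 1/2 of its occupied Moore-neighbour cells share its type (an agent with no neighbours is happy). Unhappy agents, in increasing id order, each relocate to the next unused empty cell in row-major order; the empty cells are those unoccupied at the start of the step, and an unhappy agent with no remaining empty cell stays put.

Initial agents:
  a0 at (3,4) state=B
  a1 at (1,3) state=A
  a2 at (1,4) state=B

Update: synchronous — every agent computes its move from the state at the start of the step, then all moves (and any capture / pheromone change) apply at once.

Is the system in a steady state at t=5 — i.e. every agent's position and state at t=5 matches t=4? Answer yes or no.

yes

t=1: a0@(3,4):B a1@(0,0):A a2@(0,1):B
t=2: a0@(3,4):B a1@(0,2):A a2@(0,3):B
t=3: a0@(3,4):B a1@(0,0):A a2@(0,3):B
t=4: (unchanged — steady state)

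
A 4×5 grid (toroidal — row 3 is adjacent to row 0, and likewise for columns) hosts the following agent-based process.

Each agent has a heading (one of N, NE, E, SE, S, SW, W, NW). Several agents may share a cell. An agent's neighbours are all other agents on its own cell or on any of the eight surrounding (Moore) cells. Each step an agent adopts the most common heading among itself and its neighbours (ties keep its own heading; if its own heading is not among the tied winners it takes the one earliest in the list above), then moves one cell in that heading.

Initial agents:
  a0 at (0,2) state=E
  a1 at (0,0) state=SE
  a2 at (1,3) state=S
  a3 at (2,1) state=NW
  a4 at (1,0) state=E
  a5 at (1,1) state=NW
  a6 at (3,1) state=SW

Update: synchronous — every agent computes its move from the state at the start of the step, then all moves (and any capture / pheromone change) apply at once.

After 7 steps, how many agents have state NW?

t=1: a0@(0,3):E a1@(1,1):SE a2@(2,3):S a3@(1,0):NW a4@(0,4):NW a5@(0,0):NW a6@(0,0):SW
t=2: a0@(0,4):E a1@(0,0):NW a2@(3,3):S a3@(0,4):NW a4@(3,3):NW a5@(3,4):NW a6@(3,4):NW
t=3: a0@(3,3):NW a1@(3,4):NW a2@(2,2):NW a3@(3,3):NW a4@(2,2):NW a5@(2,3):NW a6@(2,3):NW
t=4: a0@(2,2):NW a1@(2,3):NW a2@(1,1):NW a3@(2,2):NW a4@(1,1):NW a5@(1,2):NW a6@(1,2):NW
t=5: a0@(1,1):NW a1@(1,2):NW a2@(0,0):NW a3@(1,1):NW a4@(0,0):NW a5@(0,1):NW a6@(0,1):NW
t=6: a0@(0,0):NW a1@(0,1):NW a2@(3,4):NW a3@(0,0):NW a4@(3,4):NW a5@(3,0):NW a6@(3,0):NW
t=7: a0@(3,4):NW a1@(3,0):NW a2@(2,3):NW a3@(3,4):NW a4@(2,3):NW a5@(2,4):NW a6@(2,4):NW

7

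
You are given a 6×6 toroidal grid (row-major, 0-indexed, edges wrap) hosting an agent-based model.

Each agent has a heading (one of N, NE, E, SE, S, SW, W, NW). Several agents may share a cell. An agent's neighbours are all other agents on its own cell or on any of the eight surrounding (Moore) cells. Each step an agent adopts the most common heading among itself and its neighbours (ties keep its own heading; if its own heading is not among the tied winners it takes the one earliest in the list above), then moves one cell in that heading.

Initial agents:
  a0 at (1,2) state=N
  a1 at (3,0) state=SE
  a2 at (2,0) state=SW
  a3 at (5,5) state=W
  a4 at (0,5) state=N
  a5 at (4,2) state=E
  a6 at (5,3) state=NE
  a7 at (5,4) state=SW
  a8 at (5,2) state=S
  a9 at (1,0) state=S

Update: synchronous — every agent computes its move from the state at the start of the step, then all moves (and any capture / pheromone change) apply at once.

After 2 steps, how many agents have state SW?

t=1: a0@(0,2):N a1@(4,1):SE a2@(3,5):SW a3@(5,4):W a4@(5,5):N a5@(4,3):E a6@(4,4):NE a7@(0,3):SW a8@(0,2):S a9@(2,0):S
t=2: a0@(5,2):N a1@(5,2):SE a2@(4,4):SW a3@(5,3):W a4@(4,5):N a5@(4,4):E a6@(3,5):NE a7@(1,2):SW a8@(1,2):S a9@(3,0):S

2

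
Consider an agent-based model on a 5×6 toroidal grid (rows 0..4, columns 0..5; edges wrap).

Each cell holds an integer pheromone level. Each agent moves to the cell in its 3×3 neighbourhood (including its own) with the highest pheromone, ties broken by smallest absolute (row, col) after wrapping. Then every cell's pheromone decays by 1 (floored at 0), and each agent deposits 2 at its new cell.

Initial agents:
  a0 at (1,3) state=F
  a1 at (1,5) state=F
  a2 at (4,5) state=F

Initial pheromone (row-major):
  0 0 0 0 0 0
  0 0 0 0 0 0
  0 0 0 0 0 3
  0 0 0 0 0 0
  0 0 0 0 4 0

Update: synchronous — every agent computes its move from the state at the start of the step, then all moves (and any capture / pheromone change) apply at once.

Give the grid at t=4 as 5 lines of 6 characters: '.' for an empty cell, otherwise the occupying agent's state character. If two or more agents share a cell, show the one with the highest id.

t=1: a0@(0,2) a1@(2,5) a2@(4,4) | pheromone: 0 0 2 0 0 0 / 0 0 0 0 0 0 / 0 0 0 0 0 4 / 0 0 0 0 0 0 / 0 0 0 0 5 0
t=2: a0@(0,2) a1@(2,5) a2@(4,4) | pheromone: 0 0 3 0 0 0 / 0 0 0 0 0 0 / 0 0 0 0 0 5 / 0 0 0 0 0 0 / 0 0 0 0 6 0
t=3: a0@(0,2) a1@(2,5) a2@(4,4) | pheromone: 0 0 4 0 0 0 / 0 0 0 0 0 0 / 0 0 0 0 0 6 / 0 0 0 0 0 0 / 0 0 0 0 7 0
t=4: a0@(0,2) a1@(2,5) a2@(4,4) | pheromone: 0 0 5 0 0 0 / 0 0 0 0 0 0 / 0 0 0 0 0 7 / 0 0 0 0 0 0 / 0 0 0 0 8 0

..F...
......
.....F
......
....F.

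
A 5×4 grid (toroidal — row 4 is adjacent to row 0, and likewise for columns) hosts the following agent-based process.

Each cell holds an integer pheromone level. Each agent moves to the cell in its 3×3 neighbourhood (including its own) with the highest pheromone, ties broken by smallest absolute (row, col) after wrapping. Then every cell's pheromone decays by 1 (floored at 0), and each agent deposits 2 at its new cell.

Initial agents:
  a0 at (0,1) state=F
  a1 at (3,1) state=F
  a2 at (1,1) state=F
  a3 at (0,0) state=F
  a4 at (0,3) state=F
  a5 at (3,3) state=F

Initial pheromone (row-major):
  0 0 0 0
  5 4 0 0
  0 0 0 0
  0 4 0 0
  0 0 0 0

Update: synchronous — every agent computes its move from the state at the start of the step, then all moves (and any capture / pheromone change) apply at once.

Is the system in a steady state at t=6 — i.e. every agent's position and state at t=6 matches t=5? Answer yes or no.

yes

t=1: a0@(1,0) a1@(3,1) a2@(1,0) a3@(1,0) a4@(1,0) a5@(2,0) | pheromone: 0 0 0 0 / 12 3 0 0 / 2 0 0 0 / 0 5 0 0 / 0 0 0 0
t=2: a0@(1,0) a1@(3,1) a2@(1,0) a3@(1,0) a4@(1,0) a5@(1,0) | pheromone: 0 0 0 0 / 21 2 0 0 / 1 0 0 0 / 0 6 0 0 / 0 0 0 0
t=3: a0@(1,0) a1@(3,1) a2@(1,0) a3@(1,0) a4@(1,0) a5@(1,0) | pheromone: 0 0 0 0 / 30 1 0 0 / 0 0 0 0 / 0 7 0 0 / 0 0 0 0
t=4: a0@(1,0) a1@(3,1) a2@(1,0) a3@(1,0) a4@(1,0) a5@(1,0) | pheromone: 0 0 0 0 / 39 0 0 0 / 0 0 0 0 / 0 8 0 0 / 0 0 0 0
t=5: a0@(1,0) a1@(3,1) a2@(1,0) a3@(1,0) a4@(1,0) a5@(1,0) | pheromone: 0 0 0 0 / 48 0 0 0 / 0 0 0 0 / 0 9 0 0 / 0 0 0 0
t=6: a0@(1,0) a1@(3,1) a2@(1,0) a3@(1,0) a4@(1,0) a5@(1,0) | pheromone: 0 0 0 0 / 57 0 0 0 / 0 0 0 0 / 0 10 0 0 / 0 0 0 0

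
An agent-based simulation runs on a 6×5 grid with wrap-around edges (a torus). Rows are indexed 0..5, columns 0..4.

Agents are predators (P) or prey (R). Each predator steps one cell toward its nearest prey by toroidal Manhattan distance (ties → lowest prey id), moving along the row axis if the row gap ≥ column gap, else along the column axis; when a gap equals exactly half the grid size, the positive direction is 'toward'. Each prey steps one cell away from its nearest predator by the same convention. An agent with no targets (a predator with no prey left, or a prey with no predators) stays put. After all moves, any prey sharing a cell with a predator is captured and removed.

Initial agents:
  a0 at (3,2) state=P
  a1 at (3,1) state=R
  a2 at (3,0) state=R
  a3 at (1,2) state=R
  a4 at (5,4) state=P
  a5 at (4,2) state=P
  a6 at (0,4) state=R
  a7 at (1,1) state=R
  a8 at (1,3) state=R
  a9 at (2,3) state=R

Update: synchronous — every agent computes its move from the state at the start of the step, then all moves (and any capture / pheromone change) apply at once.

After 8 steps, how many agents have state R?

t=1: a0@(3,1):P a1@(3,0):R a2@(3,4):R a3@(0,2):R a4@(0,4):P a5@(3,2):P a6@(1,4):R a7@(0,1):R a8@(0,3):R a9@(1,3):R
t=2: a0@(3,0):P a1@(3,4):R a2@(3,3):R a3@(0,1):R a4@(1,4):P a5@(3,1):P a6@(2,4):R a7@(0,2):R a8@(0,2):R a9@(2,3):R
t=3: a0@(3,4):P a1@(3,3):R a2@(3,2):R a3@(0,2):R a4@(2,4):P a5@(3,0):P a7@(0,1):R a8@(0,1):R a9@(3,3):R
t=4: a0@(3,3):P a1@(3,2):R a2@(3,1):R a3@(5,2):R a4@(3,4):P a5@(3,4):P a7@(5,1):R a8@(5,1):R a9@(3,2):R
t=5: a0@(3,2):P a1@(3,1):R a2@(3,0):R a3@(0,2):R a4@(3,3):P a5@(3,3):P a7@(0,1):R a8@(0,1):R a9@(3,1):R
t=6: a0@(3,1):P a1@(3,0):R a2@(3,4):R a3@(5,2):R a4@(3,2):P a5@(3,2):P a7@(5,1):R a8@(5,1):R a9@(3,0):R
t=7: a0@(3,0):P a1@(3,4):R a2@(3,3):R a3@(0,2):R a4@(3,1):P a5@(3,1):P a7@(0,1):R a8@(0,1):R a9@(3,4):R
t=8: a0@(3,4):P a1@(3,3):R a2@(3,2):R a3@(5,2):R a4@(3,0):P a5@(3,0):P a7@(5,1):R a8@(5,1):R a9@(3,3):R

6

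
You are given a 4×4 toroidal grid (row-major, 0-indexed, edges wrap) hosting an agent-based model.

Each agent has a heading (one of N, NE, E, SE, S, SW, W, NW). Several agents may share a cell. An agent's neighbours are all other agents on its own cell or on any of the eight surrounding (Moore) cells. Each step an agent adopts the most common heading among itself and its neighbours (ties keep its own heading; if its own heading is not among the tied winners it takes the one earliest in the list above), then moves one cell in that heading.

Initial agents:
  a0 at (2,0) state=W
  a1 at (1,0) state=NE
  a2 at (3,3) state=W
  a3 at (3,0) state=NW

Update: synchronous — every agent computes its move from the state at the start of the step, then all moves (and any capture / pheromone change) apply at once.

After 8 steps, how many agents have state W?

t=1: a0@(2,3):W a1@(0,1):NE a2@(3,2):W a3@(3,3):W
t=2: a0@(2,2):W a1@(3,2):NE a2@(3,1):W a3@(3,2):W
t=3: a0@(2,1):W a1@(3,1):W a2@(3,0):W a3@(3,1):W
t=4: a0@(2,0):W a1@(3,0):W a2@(3,3):W a3@(3,0):W
t=5: a0@(2,3):W a1@(3,3):W a2@(3,2):W a3@(3,3):W
t=6: a0@(2,2):W a1@(3,2):W a2@(3,1):W a3@(3,2):W
t=7: a0@(2,1):W a1@(3,1):W a2@(3,0):W a3@(3,1):W
t=8: a0@(2,0):W a1@(3,0):W a2@(3,3):W a3@(3,0):W

4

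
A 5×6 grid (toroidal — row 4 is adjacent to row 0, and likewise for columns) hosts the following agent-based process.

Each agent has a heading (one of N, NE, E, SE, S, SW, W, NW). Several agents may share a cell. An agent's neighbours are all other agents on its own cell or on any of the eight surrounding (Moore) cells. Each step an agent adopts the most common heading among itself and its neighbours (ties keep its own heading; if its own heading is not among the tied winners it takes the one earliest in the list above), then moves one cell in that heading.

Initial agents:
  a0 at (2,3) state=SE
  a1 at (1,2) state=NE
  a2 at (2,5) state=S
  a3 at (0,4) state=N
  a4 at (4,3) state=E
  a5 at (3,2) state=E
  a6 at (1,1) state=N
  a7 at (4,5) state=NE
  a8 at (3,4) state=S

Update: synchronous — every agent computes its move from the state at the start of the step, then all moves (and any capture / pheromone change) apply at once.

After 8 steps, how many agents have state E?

t=1: a0@(3,4):SE a1@(0,3):NE a2@(3,5):S a3@(4,4):N a4@(4,4):E a5@(3,3):E a6@(0,1):N a7@(3,0):NE a8@(4,4):S
t=2: a0@(3,5):E a1@(4,4):NE a2@(4,5):S a3@(4,5):E a4@(4,5):E a5@(3,4):E a6@(4,1):N a7@(2,1):NE a8@(0,4):S
t=3: a0@(3,0):E a1@(4,5):E a2@(4,0):E a3@(4,0):E a4@(4,0):E a5@(3,5):E a6@(3,1):N a7@(1,2):NE a8@(1,4):S
t=4: a0@(3,1):E a1@(4,0):E a2@(4,1):E a3@(4,1):E a4@(4,1):E a5@(3,0):E a6@(3,2):E a7@(0,3):NE a8@(2,4):S
t=5: a0@(3,2):E a1@(4,1):E a2@(4,2):E a3@(4,2):E a4@(4,2):E a5@(3,1):E a6@(3,3):E a7@(4,4):NE a8@(3,4):S
t=6: a0@(3,3):E a1@(4,2):E a2@(4,3):E a3@(4,3):E a4@(4,3):E a5@(3,2):E a6@(3,4):E a7@(3,5):NE a8@(4,4):S
t=7: a0@(3,4):E a1@(4,3):E a2@(4,4):E a3@(4,4):E a4@(4,4):E a5@(3,3):E a6@(3,5):E a7@(2,0):NE a8@(4,5):E
t=8: a0@(3,5):E a1@(4,4):E a2@(4,5):E a3@(4,5):E a4@(4,5):E a5@(3,4):E a6@(3,0):E a7@(1,1):NE a8@(4,0):E

8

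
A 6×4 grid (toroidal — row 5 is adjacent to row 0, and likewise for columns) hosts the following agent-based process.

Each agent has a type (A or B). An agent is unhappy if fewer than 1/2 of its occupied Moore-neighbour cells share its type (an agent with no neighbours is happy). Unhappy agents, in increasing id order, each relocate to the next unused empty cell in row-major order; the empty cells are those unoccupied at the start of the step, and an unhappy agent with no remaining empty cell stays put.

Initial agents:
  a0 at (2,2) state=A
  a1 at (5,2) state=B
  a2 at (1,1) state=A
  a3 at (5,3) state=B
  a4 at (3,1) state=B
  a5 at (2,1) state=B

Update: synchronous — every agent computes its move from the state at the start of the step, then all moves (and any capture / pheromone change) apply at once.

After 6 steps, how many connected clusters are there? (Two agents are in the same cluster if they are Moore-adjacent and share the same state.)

3

t=1: a0@(0,0):A a1@(5,2):B a2@(1,1):A a3@(5,3):B a4@(3,1):B a5@(0,1):B
t=2: a0@(0,2):A a1@(5,2):B a2@(1,1):A a3@(5,3):B a4@(3,1):B a5@(0,3):B
t=3: a0@(0,0):A a1@(5,2):B a2@(1,1):A a3@(5,3):B a4@(3,1):B a5@(0,3):B
t=4: a0@(0,1):A a1@(5,2):B a2@(1,1):A a3@(5,3):B a4@(3,1):B a5@(0,3):B
t=5: (unchanged — steady state)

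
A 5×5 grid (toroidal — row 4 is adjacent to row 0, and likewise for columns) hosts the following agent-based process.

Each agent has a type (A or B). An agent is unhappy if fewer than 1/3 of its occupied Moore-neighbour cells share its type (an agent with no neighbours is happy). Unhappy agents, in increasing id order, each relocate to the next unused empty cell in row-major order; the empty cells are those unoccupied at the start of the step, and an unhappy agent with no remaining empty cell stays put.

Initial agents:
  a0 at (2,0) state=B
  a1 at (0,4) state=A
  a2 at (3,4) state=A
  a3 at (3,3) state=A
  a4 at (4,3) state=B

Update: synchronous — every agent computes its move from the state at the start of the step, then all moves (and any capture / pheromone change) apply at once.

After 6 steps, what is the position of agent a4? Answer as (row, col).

t=1: a0@(0,0):B a1@(0,1):A a2@(3,4):A a3@(3,3):A a4@(0,2):B
t=2: a0@(0,3):B a1@(0,4):A a2@(3,4):A a3@(3,3):A a4@(1,0):B
t=3: a0@(0,0):B a1@(0,1):A a2@(3,4):A a3@(3,3):A a4@(0,2):B
t=4: a0@(0,3):B a1@(0,4):A a2@(3,4):A a3@(3,3):A a4@(1,0):B
t=5: a0@(0,0):B a1@(0,1):A a2@(3,4):A a3@(3,3):A a4@(0,2):B
t=6: a0@(0,3):B a1@(0,4):A a2@(3,4):A a3@(3,3):A a4@(1,0):B

(1, 0)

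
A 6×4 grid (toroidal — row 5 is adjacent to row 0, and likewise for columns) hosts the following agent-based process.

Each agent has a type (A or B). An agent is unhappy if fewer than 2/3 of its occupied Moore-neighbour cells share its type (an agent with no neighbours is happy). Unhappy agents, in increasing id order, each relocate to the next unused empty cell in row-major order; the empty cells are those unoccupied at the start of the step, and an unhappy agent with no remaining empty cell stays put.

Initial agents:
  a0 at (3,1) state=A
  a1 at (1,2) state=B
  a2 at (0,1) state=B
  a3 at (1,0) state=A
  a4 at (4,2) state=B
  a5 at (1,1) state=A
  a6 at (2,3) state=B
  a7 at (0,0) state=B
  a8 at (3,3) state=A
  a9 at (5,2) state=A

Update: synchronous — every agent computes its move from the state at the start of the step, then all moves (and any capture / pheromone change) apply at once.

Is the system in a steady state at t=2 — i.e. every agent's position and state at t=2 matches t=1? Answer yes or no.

no

t=1: a0@(0,2):A a1@(1,2):B a2@(0,3):B a3@(1,3):A a4@(2,0):B a5@(2,1):A a6@(2,2):B a7@(3,0):B a8@(3,2):A a9@(4,0):A
t=2: a0@(0,0):A a1@(0,1):B a2@(1,0):B a3@(1,1):A a4@(2,3):B a5@(3,1):A a6@(3,3):B a7@(4,1):B a8@(4,2):A a9@(4,3):A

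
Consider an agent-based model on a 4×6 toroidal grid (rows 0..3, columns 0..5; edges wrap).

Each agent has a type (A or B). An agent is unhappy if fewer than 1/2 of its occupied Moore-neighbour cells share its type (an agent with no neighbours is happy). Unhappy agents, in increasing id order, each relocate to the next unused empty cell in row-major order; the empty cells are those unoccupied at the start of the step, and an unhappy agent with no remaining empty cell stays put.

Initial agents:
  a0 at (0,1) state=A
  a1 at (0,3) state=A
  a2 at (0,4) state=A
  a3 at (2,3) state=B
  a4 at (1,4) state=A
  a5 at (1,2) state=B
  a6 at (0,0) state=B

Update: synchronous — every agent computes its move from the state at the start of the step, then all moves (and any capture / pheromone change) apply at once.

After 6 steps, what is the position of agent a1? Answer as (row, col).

(0, 3)

t=1: a0@(0,2):A a1@(0,3):A a2@(0,4):A a3@(2,3):B a4@(1,4):A a5@(0,5):B a6@(1,0):B
t=2: a0@(0,2):A a1@(0,3):A a2@(0,4):A a3@(0,0):B a4@(1,4):A a5@(0,1):B a6@(1,0):B
t=3: (unchanged — steady state)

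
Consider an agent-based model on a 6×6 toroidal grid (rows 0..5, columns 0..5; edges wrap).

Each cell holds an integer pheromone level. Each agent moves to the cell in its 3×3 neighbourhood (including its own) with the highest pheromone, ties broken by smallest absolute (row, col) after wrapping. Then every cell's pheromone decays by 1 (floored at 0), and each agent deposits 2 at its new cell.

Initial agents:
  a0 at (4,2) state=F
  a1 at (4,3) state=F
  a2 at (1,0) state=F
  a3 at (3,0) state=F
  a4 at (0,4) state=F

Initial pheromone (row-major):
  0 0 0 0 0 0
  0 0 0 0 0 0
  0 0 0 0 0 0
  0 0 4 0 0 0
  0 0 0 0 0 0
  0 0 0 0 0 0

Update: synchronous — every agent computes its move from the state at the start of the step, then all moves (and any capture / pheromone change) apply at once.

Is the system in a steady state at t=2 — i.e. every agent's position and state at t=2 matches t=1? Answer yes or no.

t=1: a0@(3,2) a1@(3,2) a2@(0,0) a3@(2,0) a4@(0,3) | pheromone: 2 0 0 2 0 0 / 0 0 0 0 0 0 / 2 0 0 0 0 0 / 0 0 7 0 0 0 / 0 0 0 0 0 0 / 0 0 0 0 0 0
t=2: a0@(3,2) a1@(3,2) a2@(0,0) a3@(2,0) a4@(0,3) | pheromone: 3 0 0 3 0 0 / 0 0 0 0 0 0 / 3 0 0 0 0 0 / 0 0 10 0 0 0 / 0 0 0 0 0 0 / 0 0 0 0 0 0

yes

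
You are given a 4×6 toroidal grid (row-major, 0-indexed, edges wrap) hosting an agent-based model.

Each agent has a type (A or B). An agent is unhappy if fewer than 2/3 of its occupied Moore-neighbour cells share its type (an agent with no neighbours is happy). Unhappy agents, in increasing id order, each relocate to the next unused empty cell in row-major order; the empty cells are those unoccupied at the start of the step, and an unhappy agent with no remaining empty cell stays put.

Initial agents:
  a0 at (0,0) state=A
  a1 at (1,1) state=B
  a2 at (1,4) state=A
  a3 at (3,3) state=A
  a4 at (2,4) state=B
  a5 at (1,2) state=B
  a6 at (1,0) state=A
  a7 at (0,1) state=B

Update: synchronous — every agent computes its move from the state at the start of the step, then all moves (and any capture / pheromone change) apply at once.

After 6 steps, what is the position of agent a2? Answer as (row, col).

t=1: a0@(0,2):A a1@(0,3):B a2@(0,4):A a3@(0,5):A a4@(1,3):B a5@(1,2):B a6@(1,5):A a7@(2,0):B
t=2: a0@(0,0):A a1@(0,1):B a2@(1,0):A a3@(0,5):A a4@(1,1):B a5@(1,2):B a6@(1,5):A a7@(1,4):B
t=3: a0@(0,2):A a1@(0,3):B a2@(0,4):A a3@(0,5):A a4@(1,3):B a5@(1,2):B a6@(1,5):A a7@(2,0):B
t=4: a0@(0,0):A a1@(0,1):B a2@(1,0):A a3@(0,5):A a4@(1,1):B a5@(1,2):B a6@(1,5):A a7@(1,4):B
t=5: a0@(0,2):A a1@(0,3):B a2@(0,4):A a3@(0,5):A a4@(1,3):B a5@(1,2):B a6@(1,5):A a7@(2,0):B
t=6: a0@(0,0):A a1@(0,1):B a2@(1,0):A a3@(0,5):A a4@(1,1):B a5@(1,2):B a6@(1,5):A a7@(1,4):B

(1, 0)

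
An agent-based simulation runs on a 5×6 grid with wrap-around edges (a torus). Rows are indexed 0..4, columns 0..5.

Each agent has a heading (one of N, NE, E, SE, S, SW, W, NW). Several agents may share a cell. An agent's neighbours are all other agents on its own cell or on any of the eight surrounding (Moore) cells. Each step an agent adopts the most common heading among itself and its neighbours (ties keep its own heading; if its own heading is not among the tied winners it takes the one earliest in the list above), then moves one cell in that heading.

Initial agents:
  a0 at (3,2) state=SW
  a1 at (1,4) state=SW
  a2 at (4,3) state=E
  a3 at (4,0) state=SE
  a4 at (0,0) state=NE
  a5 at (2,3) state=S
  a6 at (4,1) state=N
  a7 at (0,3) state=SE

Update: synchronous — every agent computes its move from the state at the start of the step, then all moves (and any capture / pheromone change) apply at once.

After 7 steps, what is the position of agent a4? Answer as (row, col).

(0, 1)

t=1: a0@(4,1):SW a1@(2,3):SW a2@(4,4):E a3@(0,1):SE a4@(4,1):NE a5@(3,2):SW a6@(3,1):N a7@(1,4):SE
t=2: a0@(0,0):SW a1@(3,2):SW a2@(4,5):E a3@(1,2):SE a4@(0,0):SW a5@(4,1):SW a6@(4,0):SW a7@(2,5):SE
t=3: a0@(1,5):SW a1@(4,1):SW a2@(0,4):SW a3@(2,3):SE a4@(1,5):SW a5@(0,0):SW a6@(0,5):SW a7@(3,0):SE
t=4: a0@(2,4):SW a1@(0,0):SW a2@(1,3):SW a3@(3,4):SE a4@(2,4):SW a5@(1,5):SW a6@(1,4):SW a7@(4,1):SE
t=5: a0@(3,3):SW a1@(1,5):SW a2@(2,2):SW a3@(4,3):SW a4@(3,3):SW a5@(2,4):SW a6@(2,3):SW a7@(0,2):SE
t=6: a0@(4,2):SW a1@(2,4):SW a2@(3,1):SW a3@(0,2):SW a4@(4,2):SW a5@(3,3):SW a6@(3,2):SW a7@(1,3):SE
t=7: a0@(0,1):SW a1@(3,3):SW a2@(4,0):SW a3@(1,1):SW a4@(0,1):SW a5@(4,2):SW a6@(4,1):SW a7@(2,2):SW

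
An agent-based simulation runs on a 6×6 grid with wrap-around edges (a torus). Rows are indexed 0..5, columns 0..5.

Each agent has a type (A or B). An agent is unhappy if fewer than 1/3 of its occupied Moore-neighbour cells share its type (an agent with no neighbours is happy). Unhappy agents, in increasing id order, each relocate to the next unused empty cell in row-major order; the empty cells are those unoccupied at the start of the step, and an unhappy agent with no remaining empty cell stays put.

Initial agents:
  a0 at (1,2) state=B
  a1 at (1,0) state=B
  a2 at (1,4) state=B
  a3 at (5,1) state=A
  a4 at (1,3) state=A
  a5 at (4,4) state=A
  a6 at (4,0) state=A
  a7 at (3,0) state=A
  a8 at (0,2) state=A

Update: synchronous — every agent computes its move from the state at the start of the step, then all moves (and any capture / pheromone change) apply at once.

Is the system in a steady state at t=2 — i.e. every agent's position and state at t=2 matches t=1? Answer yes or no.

t=1: a0@(0,0):B a1@(1,0):B a2@(0,1):B a3@(5,1):A a4@(1,3):A a5@(4,4):A a6@(4,0):A a7@(3,0):A a8@(0,2):A
t=2: (unchanged — steady state)

yes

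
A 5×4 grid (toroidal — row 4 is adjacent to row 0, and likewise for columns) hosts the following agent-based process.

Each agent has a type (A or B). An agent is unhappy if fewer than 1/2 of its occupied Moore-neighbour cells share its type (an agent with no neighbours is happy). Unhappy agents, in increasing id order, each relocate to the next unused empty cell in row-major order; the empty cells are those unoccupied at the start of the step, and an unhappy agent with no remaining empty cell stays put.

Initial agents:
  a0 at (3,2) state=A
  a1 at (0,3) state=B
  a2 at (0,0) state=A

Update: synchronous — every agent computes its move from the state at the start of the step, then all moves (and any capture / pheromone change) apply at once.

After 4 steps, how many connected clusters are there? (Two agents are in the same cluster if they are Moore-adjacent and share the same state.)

3

t=1: a0@(3,2):A a1@(0,1):B a2@(0,2):A
t=2: a0@(3,2):A a1@(0,0):B a2@(0,3):A
t=3: a0@(3,2):A a1@(0,1):B a2@(0,2):A
t=4: a0@(3,2):A a1@(0,0):B a2@(0,3):A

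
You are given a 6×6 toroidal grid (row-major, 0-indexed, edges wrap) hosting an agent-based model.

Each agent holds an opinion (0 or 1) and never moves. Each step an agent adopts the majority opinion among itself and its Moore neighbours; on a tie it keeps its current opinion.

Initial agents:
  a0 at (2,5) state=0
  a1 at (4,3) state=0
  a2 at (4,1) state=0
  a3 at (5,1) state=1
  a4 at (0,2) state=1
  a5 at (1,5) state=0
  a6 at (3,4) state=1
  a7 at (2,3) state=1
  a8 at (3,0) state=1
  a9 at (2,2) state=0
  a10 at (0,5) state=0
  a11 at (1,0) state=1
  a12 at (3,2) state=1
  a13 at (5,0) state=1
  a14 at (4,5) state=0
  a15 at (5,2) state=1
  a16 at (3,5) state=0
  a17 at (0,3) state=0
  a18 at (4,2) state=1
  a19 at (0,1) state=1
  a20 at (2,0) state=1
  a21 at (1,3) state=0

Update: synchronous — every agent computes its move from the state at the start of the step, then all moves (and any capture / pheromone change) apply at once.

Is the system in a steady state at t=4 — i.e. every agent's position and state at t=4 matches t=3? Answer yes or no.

t=1: a0@(2,5):1 a1@(4,3):1 a2@(4,1):1 a3@(5,1):1 a4@(0,2):1 a5@(1,5):0 a6@(3,4):0 a7@(2,3):1 a8@(3,0):0 a9@(2,2):0 a10@(0,5):0 a11@(1,0):1 a12@(3,2):1 a13@(5,0):1 a14@(4,5):1 a15@(5,2):1 a16@(3,5):0 a17@(0,3):0 a18@(4,2):1 a19@(0,1):1 a20@(2,0):1 a21@(1,3):0
t=2: a0@(2,5):0 a1@(4,3):1 a2@(4,1):1 a3@(5,1):1 a4@(0,2):1 a5@(1,5):1 a6@(3,4):1 a7@(2,3):0 a8@(3,0):1 a9@(2,2):0 a10@(0,5):0 a11@(1,0):1 a12@(3,2):1 a13@(5,0):1 a14@(4,5):0 a15@(5,2):1 a16@(3,5):0 a17@(0,3):0 a18@(4,2):1 a19@(0,1):1 a20@(2,0):1 a21@(1,3):0
t=3: a0@(2,5):1 a1@(4,3):1 a2@(4,1):1 a3@(5,1):1 a4@(0,2):1 a5@(1,5):1 a6@(3,4):0 a7@(2,3):0 a8@(3,0):1 a9@(2,2):0 a10@(0,5):1 a11@(1,0):1 a12@(3,2):1 a13@(5,0):1 a14@(4,5):1 a15@(5,2):1 a16@(3,5):0 a17@(0,3):0 a18@(4,2):1 a19@(0,1):1 a20@(2,0):1 a21@(1,3):0
t=4: a0@(2,5):1 a1@(4,3):1 a2@(4,1):1 a3@(5,1):1 a4@(0,2):1 a5@(1,5):1 a6@(3,4):0 a7@(2,3):0 a8@(3,0):1 a9@(2,2):0 a10@(0,5):1 a11@(1,0):1 a12@(3,2):1 a13@(5,0):1 a14@(4,5):1 a15@(5,2):1 a16@(3,5):1 a17@(0,3):0 a18@(4,2):1 a19@(0,1):1 a20@(2,0):1 a21@(1,3):0

no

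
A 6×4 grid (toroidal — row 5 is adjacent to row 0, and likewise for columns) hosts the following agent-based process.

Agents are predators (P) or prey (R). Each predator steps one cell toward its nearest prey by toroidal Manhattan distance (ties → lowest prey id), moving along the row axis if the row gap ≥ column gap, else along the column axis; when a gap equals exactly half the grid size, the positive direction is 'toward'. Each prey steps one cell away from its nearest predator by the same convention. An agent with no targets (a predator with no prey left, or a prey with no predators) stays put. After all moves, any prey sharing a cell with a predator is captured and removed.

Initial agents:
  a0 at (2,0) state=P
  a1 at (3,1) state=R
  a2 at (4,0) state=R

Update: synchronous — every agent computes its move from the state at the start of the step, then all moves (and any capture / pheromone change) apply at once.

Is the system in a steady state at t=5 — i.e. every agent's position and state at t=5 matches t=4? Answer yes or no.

no

t=1: a0@(3,0):P a1@(4,1):R a2@(5,0):R
t=2: a0@(4,0):P a1@(5,1):R a2@(0,0):R
t=3: a0@(5,0):P a1@(0,1):R a2@(1,0):R
t=4: a0@(0,0):P a1@(1,1):R a2@(2,0):R
t=5: a0@(1,0):P a1@(2,1):R a2@(3,0):R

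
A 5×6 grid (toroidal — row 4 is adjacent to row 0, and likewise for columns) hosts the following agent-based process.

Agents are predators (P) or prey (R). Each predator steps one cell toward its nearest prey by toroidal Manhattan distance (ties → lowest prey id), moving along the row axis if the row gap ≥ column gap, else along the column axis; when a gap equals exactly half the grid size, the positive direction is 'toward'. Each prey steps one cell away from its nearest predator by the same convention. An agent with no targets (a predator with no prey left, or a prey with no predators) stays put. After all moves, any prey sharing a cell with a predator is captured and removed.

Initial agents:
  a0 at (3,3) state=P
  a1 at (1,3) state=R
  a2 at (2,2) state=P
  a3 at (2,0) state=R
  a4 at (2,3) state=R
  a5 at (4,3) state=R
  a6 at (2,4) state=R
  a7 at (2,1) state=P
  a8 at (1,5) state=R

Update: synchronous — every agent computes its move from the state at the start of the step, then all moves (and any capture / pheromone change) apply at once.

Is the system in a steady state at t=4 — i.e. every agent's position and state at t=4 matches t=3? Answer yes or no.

t=1: a0@(2,3):P a1@(0,3):R a2@(2,3):P a3@(2,5):R a4@(1,3):R a5@(0,3):R a6@(1,4):R a7@(2,0):P a8@(1,4):R
t=2: a0@(1,3):P a1@(4,3):R a2@(1,3):P a3@(2,4):R a4@(0,3):R a5@(4,3):R a6@(0,4):R a7@(2,5):P a8@(0,4):R
t=3: a0@(0,3):P a1@(3,3):R a2@(0,3):P a3@(2,3):R a4@(4,3):R a5@(3,3):R a6@(4,4):R a7@(2,4):P a8@(4,4):R
t=4: a0@(4,3):P a2@(4,3):P a3@(2,2):R a4@(3,3):R a6@(3,4):R a7@(2,3):P a8@(3,4):R

no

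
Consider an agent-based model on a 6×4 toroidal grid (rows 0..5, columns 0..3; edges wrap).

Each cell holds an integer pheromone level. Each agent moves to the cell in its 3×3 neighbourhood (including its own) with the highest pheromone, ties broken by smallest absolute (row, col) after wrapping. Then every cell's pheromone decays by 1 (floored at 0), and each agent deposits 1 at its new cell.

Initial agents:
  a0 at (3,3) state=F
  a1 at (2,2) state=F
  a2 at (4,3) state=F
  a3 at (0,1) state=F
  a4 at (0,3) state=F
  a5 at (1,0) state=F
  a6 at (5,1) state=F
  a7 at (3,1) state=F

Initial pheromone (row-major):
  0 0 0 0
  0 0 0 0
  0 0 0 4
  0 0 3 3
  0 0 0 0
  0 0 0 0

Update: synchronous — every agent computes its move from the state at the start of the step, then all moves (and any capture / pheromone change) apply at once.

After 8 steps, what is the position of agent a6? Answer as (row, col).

(0, 0)

t=1: a0@(2,3) a1@(2,3) a2@(3,2) a3@(0,0) a4@(0,0) a5@(2,3) a6@(0,0) a7@(3,2) | pheromone: 3 0 0 0 / 0 0 0 0 / 0 0 0 6 / 0 0 4 2 / 0 0 0 0 / 0 0 0 0
t=2: a0@(2,3) a1@(2,3) a2@(2,3) a3@(0,0) a4@(0,0) a5@(2,3) a6@(0,0) a7@(2,3) | pheromone: 5 0 0 0 / 0 0 0 0 / 0 0 0 10 / 0 0 3 1 / 0 0 0 0 / 0 0 0 0
t=3: a0@(2,3) a1@(2,3) a2@(2,3) a3@(0,0) a4@(0,0) a5@(2,3) a6@(0,0) a7@(2,3) | pheromone: 7 0 0 0 / 0 0 0 0 / 0 0 0 14 / 0 0 2 0 / 0 0 0 0 / 0 0 0 0
t=4: a0@(2,3) a1@(2,3) a2@(2,3) a3@(0,0) a4@(0,0) a5@(2,3) a6@(0,0) a7@(2,3) | pheromone: 9 0 0 0 / 0 0 0 0 / 0 0 0 18 / 0 0 1 0 / 0 0 0 0 / 0 0 0 0
t=5: a0@(2,3) a1@(2,3) a2@(2,3) a3@(0,0) a4@(0,0) a5@(2,3) a6@(0,0) a7@(2,3) | pheromone: 11 0 0 0 / 0 0 0 0 / 0 0 0 22 / 0 0 0 0 / 0 0 0 0 / 0 0 0 0
t=6: a0@(2,3) a1@(2,3) a2@(2,3) a3@(0,0) a4@(0,0) a5@(2,3) a6@(0,0) a7@(2,3) | pheromone: 13 0 0 0 / 0 0 0 0 / 0 0 0 26 / 0 0 0 0 / 0 0 0 0 / 0 0 0 0
t=7: a0@(2,3) a1@(2,3) a2@(2,3) a3@(0,0) a4@(0,0) a5@(2,3) a6@(0,0) a7@(2,3) | pheromone: 15 0 0 0 / 0 0 0 0 / 0 0 0 30 / 0 0 0 0 / 0 0 0 0 / 0 0 0 0
t=8: a0@(2,3) a1@(2,3) a2@(2,3) a3@(0,0) a4@(0,0) a5@(2,3) a6@(0,0) a7@(2,3) | pheromone: 17 0 0 0 / 0 0 0 0 / 0 0 0 34 / 0 0 0 0 / 0 0 0 0 / 0 0 0 0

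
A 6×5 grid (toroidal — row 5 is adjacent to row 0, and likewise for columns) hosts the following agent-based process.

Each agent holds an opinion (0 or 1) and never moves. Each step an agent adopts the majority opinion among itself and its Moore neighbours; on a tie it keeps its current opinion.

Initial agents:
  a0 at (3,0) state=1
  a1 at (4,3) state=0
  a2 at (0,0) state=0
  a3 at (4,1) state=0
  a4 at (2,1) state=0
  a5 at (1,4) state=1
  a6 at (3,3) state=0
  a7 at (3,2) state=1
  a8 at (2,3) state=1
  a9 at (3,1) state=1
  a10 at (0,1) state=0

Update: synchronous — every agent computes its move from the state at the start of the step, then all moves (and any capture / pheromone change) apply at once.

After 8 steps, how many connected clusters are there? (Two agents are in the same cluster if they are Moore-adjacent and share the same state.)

t=1: a0@(3,0):1 a1@(4,3):0 a2@(0,0):0 a3@(4,1):1 a4@(2,1):1 a5@(1,4):1 a6@(3,3):0 a7@(3,2):0 a8@(2,3):1 a9@(3,1):1 a10@(0,1):0
t=2: a0@(3,0):1 a1@(4,3):0 a2@(0,0):0 a3@(4,1):1 a4@(2,1):1 a5@(1,4):1 a6@(3,3):0 a7@(3,2):1 a8@(2,3):1 a9@(3,1):1 a10@(0,1):0
t=3: (unchanged — steady state)

3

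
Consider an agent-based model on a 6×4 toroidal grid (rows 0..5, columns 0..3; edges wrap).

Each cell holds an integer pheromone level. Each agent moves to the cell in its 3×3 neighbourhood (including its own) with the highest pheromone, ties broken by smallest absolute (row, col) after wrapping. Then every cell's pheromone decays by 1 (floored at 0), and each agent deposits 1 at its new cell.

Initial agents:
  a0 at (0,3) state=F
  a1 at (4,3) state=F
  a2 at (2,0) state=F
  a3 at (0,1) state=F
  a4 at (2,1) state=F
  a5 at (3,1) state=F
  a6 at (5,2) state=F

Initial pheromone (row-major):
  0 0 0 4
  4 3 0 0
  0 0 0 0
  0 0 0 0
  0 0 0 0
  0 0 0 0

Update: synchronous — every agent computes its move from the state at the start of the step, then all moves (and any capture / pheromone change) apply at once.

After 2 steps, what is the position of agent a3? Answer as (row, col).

t=1: a0@(0,3) a1@(3,0) a2@(1,0) a3@(1,0) a4@(1,0) a5@(2,0) a6@(0,3) | pheromone: 0 0 0 5 / 6 2 0 0 / 1 0 0 0 / 1 0 0 0 / 0 0 0 0 / 0 0 0 0
t=2: a0@(1,0) a1@(2,0) a2@(1,0) a3@(1,0) a4@(1,0) a5@(1,0) a6@(1,0) | pheromone: 0 0 0 4 / 11 1 0 0 / 1 0 0 0 / 0 0 0 0 / 0 0 0 0 / 0 0 0 0

(1, 0)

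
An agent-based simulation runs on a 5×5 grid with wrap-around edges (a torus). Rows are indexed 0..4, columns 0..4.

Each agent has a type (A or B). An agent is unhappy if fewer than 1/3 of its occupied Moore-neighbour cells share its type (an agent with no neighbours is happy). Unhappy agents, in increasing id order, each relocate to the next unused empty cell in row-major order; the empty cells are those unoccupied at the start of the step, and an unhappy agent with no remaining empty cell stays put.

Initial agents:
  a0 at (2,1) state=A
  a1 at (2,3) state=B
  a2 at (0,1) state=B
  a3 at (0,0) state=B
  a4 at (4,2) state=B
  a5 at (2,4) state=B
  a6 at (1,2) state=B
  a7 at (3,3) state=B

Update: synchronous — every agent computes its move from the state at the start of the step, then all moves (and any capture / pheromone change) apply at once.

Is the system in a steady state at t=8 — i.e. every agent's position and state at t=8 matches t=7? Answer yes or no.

t=1: a0@(0,2):A a1@(2,3):B a2@(0,1):B a3@(0,0):B a4@(4,2):B a5@(2,4):B a6@(1,2):B a7@(3,3):B
t=2: a0@(0,3):A a1@(2,3):B a2@(0,1):B a3@(0,0):B a4@(4,2):B a5@(2,4):B a6@(1,2):B a7@(3,3):B
t=3: a0@(0,2):A a1@(2,3):B a2@(0,1):B a3@(0,0):B a4@(4,2):B a5@(2,4):B a6@(1,2):B a7@(3,3):B
t=4: a0@(0,3):A a1@(2,3):B a2@(0,1):B a3@(0,0):B a4@(4,2):B a5@(2,4):B a6@(1,2):B a7@(3,3):B
t=5: a0@(0,2):A a1@(2,3):B a2@(0,1):B a3@(0,0):B a4@(4,2):B a5@(2,4):B a6@(1,2):B a7@(3,3):B
t=6: a0@(0,3):A a1@(2,3):B a2@(0,1):B a3@(0,0):B a4@(4,2):B a5@(2,4):B a6@(1,2):B a7@(3,3):B
t=7: a0@(0,2):A a1@(2,3):B a2@(0,1):B a3@(0,0):B a4@(4,2):B a5@(2,4):B a6@(1,2):B a7@(3,3):B
t=8: a0@(0,3):A a1@(2,3):B a2@(0,1):B a3@(0,0):B a4@(4,2):B a5@(2,4):B a6@(1,2):B a7@(3,3):B

no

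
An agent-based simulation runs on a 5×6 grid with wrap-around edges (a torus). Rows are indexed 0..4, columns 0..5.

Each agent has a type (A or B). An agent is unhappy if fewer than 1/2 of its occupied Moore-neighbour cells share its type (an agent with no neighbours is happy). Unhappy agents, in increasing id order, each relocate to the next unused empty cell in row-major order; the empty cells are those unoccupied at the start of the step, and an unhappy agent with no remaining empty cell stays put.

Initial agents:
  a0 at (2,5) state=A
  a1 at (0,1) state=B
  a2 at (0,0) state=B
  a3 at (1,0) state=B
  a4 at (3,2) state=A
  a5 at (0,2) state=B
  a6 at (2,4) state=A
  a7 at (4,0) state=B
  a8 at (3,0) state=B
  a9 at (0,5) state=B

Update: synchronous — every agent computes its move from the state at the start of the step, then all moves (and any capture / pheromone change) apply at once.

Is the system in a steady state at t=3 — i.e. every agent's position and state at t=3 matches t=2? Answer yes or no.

t=1: a0@(0,3):A a1@(0,1):B a2@(0,0):B a3@(1,0):B a4@(3,2):A a5@(0,2):B a6@(2,4):A a7@(4,0):B a8@(3,0):B a9@(0,5):B
t=2: a0@(0,4):A a1@(0,1):B a2@(0,0):B a3@(1,0):B a4@(3,2):A a5@(0,2):B a6@(2,4):A a7@(4,0):B a8@(3,0):B a9@(0,5):B
t=3: a0@(0,3):A a1@(0,1):B a2@(0,0):B a3@(1,0):B a4@(3,2):A a5@(0,2):B a6@(2,4):A a7@(4,0):B a8@(3,0):B a9@(0,5):B

no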